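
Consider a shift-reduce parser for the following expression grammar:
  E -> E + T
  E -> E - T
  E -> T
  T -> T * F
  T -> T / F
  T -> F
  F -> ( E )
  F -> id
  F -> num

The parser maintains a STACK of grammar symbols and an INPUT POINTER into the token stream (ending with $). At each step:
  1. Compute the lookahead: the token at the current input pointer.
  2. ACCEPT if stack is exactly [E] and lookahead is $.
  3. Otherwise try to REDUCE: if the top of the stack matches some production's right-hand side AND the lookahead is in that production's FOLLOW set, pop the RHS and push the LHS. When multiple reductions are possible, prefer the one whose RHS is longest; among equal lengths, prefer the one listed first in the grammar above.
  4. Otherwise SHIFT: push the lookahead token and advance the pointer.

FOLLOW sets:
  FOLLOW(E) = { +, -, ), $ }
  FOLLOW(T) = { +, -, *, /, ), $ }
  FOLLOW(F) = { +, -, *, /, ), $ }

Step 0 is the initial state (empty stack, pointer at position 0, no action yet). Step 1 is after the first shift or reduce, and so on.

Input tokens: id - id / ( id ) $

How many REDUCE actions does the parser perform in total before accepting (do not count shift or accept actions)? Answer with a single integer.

Step 1: shift id. Stack=[id] ptr=1 lookahead=- remaining=[- id / ( id ) $]
Step 2: reduce F->id. Stack=[F] ptr=1 lookahead=- remaining=[- id / ( id ) $]
Step 3: reduce T->F. Stack=[T] ptr=1 lookahead=- remaining=[- id / ( id ) $]
Step 4: reduce E->T. Stack=[E] ptr=1 lookahead=- remaining=[- id / ( id ) $]
Step 5: shift -. Stack=[E -] ptr=2 lookahead=id remaining=[id / ( id ) $]
Step 6: shift id. Stack=[E - id] ptr=3 lookahead=/ remaining=[/ ( id ) $]
Step 7: reduce F->id. Stack=[E - F] ptr=3 lookahead=/ remaining=[/ ( id ) $]
Step 8: reduce T->F. Stack=[E - T] ptr=3 lookahead=/ remaining=[/ ( id ) $]
Step 9: shift /. Stack=[E - T /] ptr=4 lookahead=( remaining=[( id ) $]
Step 10: shift (. Stack=[E - T / (] ptr=5 lookahead=id remaining=[id ) $]
Step 11: shift id. Stack=[E - T / ( id] ptr=6 lookahead=) remaining=[) $]
Step 12: reduce F->id. Stack=[E - T / ( F] ptr=6 lookahead=) remaining=[) $]
Step 13: reduce T->F. Stack=[E - T / ( T] ptr=6 lookahead=) remaining=[) $]
Step 14: reduce E->T. Stack=[E - T / ( E] ptr=6 lookahead=) remaining=[) $]
Step 15: shift ). Stack=[E - T / ( E )] ptr=7 lookahead=$ remaining=[$]
Step 16: reduce F->( E ). Stack=[E - T / F] ptr=7 lookahead=$ remaining=[$]
Step 17: reduce T->T / F. Stack=[E - T] ptr=7 lookahead=$ remaining=[$]
Step 18: reduce E->E - T. Stack=[E] ptr=7 lookahead=$ remaining=[$]
Step 19: accept. Stack=[E] ptr=7 lookahead=$ remaining=[$]

Answer: 11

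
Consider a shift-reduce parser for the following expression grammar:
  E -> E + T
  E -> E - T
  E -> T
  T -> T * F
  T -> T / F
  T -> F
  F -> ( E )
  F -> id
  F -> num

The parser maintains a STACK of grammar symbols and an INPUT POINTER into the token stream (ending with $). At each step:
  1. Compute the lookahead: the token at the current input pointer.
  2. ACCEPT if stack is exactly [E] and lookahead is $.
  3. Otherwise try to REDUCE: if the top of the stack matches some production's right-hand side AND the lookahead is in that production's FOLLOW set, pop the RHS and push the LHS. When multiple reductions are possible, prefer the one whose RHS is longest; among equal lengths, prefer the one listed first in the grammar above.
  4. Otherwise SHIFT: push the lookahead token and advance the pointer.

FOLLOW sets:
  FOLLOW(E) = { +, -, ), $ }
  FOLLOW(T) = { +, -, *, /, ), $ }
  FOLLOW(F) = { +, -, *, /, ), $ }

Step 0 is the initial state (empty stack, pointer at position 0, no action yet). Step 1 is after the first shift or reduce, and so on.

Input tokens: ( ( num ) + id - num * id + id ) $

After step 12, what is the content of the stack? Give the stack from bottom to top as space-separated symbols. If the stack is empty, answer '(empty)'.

Step 1: shift (. Stack=[(] ptr=1 lookahead=( remaining=[( num ) + id - num * id + id ) $]
Step 2: shift (. Stack=[( (] ptr=2 lookahead=num remaining=[num ) + id - num * id + id ) $]
Step 3: shift num. Stack=[( ( num] ptr=3 lookahead=) remaining=[) + id - num * id + id ) $]
Step 4: reduce F->num. Stack=[( ( F] ptr=3 lookahead=) remaining=[) + id - num * id + id ) $]
Step 5: reduce T->F. Stack=[( ( T] ptr=3 lookahead=) remaining=[) + id - num * id + id ) $]
Step 6: reduce E->T. Stack=[( ( E] ptr=3 lookahead=) remaining=[) + id - num * id + id ) $]
Step 7: shift ). Stack=[( ( E )] ptr=4 lookahead=+ remaining=[+ id - num * id + id ) $]
Step 8: reduce F->( E ). Stack=[( F] ptr=4 lookahead=+ remaining=[+ id - num * id + id ) $]
Step 9: reduce T->F. Stack=[( T] ptr=4 lookahead=+ remaining=[+ id - num * id + id ) $]
Step 10: reduce E->T. Stack=[( E] ptr=4 lookahead=+ remaining=[+ id - num * id + id ) $]
Step 11: shift +. Stack=[( E +] ptr=5 lookahead=id remaining=[id - num * id + id ) $]
Step 12: shift id. Stack=[( E + id] ptr=6 lookahead=- remaining=[- num * id + id ) $]

Answer: ( E + id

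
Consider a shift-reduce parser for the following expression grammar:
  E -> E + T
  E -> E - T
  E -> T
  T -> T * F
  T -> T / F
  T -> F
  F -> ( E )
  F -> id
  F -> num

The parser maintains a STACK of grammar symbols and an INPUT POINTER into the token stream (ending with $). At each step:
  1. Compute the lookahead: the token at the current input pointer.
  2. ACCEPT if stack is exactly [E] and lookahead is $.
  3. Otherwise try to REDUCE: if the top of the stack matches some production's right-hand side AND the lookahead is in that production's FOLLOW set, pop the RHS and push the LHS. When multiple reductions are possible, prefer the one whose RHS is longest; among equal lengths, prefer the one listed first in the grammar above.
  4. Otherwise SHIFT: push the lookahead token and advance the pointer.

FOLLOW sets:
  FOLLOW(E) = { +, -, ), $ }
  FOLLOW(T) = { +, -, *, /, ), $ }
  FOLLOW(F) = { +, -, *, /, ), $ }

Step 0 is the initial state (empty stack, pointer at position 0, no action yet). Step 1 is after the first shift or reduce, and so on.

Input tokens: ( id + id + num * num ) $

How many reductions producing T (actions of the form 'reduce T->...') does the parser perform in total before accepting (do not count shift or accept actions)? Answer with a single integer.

Step 1: shift (. Stack=[(] ptr=1 lookahead=id remaining=[id + id + num * num ) $]
Step 2: shift id. Stack=[( id] ptr=2 lookahead=+ remaining=[+ id + num * num ) $]
Step 3: reduce F->id. Stack=[( F] ptr=2 lookahead=+ remaining=[+ id + num * num ) $]
Step 4: reduce T->F. Stack=[( T] ptr=2 lookahead=+ remaining=[+ id + num * num ) $]
Step 5: reduce E->T. Stack=[( E] ptr=2 lookahead=+ remaining=[+ id + num * num ) $]
Step 6: shift +. Stack=[( E +] ptr=3 lookahead=id remaining=[id + num * num ) $]
Step 7: shift id. Stack=[( E + id] ptr=4 lookahead=+ remaining=[+ num * num ) $]
Step 8: reduce F->id. Stack=[( E + F] ptr=4 lookahead=+ remaining=[+ num * num ) $]
Step 9: reduce T->F. Stack=[( E + T] ptr=4 lookahead=+ remaining=[+ num * num ) $]
Step 10: reduce E->E + T. Stack=[( E] ptr=4 lookahead=+ remaining=[+ num * num ) $]
Step 11: shift +. Stack=[( E +] ptr=5 lookahead=num remaining=[num * num ) $]
Step 12: shift num. Stack=[( E + num] ptr=6 lookahead=* remaining=[* num ) $]
Step 13: reduce F->num. Stack=[( E + F] ptr=6 lookahead=* remaining=[* num ) $]
Step 14: reduce T->F. Stack=[( E + T] ptr=6 lookahead=* remaining=[* num ) $]
Step 15: shift *. Stack=[( E + T *] ptr=7 lookahead=num remaining=[num ) $]
Step 16: shift num. Stack=[( E + T * num] ptr=8 lookahead=) remaining=[) $]
Step 17: reduce F->num. Stack=[( E + T * F] ptr=8 lookahead=) remaining=[) $]
Step 18: reduce T->T * F. Stack=[( E + T] ptr=8 lookahead=) remaining=[) $]
Step 19: reduce E->E + T. Stack=[( E] ptr=8 lookahead=) remaining=[) $]
Step 20: shift ). Stack=[( E )] ptr=9 lookahead=$ remaining=[$]
Step 21: reduce F->( E ). Stack=[F] ptr=9 lookahead=$ remaining=[$]
Step 22: reduce T->F. Stack=[T] ptr=9 lookahead=$ remaining=[$]
Step 23: reduce E->T. Stack=[E] ptr=9 lookahead=$ remaining=[$]
Step 24: accept. Stack=[E] ptr=9 lookahead=$ remaining=[$]

Answer: 5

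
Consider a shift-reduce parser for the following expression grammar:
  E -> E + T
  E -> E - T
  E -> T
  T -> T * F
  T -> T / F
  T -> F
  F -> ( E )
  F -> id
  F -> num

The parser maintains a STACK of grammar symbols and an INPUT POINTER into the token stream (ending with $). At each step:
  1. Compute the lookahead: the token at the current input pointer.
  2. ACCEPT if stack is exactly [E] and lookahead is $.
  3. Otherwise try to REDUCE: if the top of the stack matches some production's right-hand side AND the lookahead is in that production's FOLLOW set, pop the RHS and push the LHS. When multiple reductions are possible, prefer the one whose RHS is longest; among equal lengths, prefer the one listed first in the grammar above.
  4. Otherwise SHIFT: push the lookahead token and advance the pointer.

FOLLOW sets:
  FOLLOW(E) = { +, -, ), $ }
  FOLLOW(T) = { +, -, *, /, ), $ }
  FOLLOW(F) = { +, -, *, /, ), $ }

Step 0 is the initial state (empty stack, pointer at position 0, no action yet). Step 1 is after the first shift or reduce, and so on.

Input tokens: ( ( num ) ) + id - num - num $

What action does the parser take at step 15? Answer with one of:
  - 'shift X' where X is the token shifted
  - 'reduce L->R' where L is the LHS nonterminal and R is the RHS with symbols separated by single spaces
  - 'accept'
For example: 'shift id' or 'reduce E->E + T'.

Step 1: shift (. Stack=[(] ptr=1 lookahead=( remaining=[( num ) ) + id - num - num $]
Step 2: shift (. Stack=[( (] ptr=2 lookahead=num remaining=[num ) ) + id - num - num $]
Step 3: shift num. Stack=[( ( num] ptr=3 lookahead=) remaining=[) ) + id - num - num $]
Step 4: reduce F->num. Stack=[( ( F] ptr=3 lookahead=) remaining=[) ) + id - num - num $]
Step 5: reduce T->F. Stack=[( ( T] ptr=3 lookahead=) remaining=[) ) + id - num - num $]
Step 6: reduce E->T. Stack=[( ( E] ptr=3 lookahead=) remaining=[) ) + id - num - num $]
Step 7: shift ). Stack=[( ( E )] ptr=4 lookahead=) remaining=[) + id - num - num $]
Step 8: reduce F->( E ). Stack=[( F] ptr=4 lookahead=) remaining=[) + id - num - num $]
Step 9: reduce T->F. Stack=[( T] ptr=4 lookahead=) remaining=[) + id - num - num $]
Step 10: reduce E->T. Stack=[( E] ptr=4 lookahead=) remaining=[) + id - num - num $]
Step 11: shift ). Stack=[( E )] ptr=5 lookahead=+ remaining=[+ id - num - num $]
Step 12: reduce F->( E ). Stack=[F] ptr=5 lookahead=+ remaining=[+ id - num - num $]
Step 13: reduce T->F. Stack=[T] ptr=5 lookahead=+ remaining=[+ id - num - num $]
Step 14: reduce E->T. Stack=[E] ptr=5 lookahead=+ remaining=[+ id - num - num $]
Step 15: shift +. Stack=[E +] ptr=6 lookahead=id remaining=[id - num - num $]

Answer: shift +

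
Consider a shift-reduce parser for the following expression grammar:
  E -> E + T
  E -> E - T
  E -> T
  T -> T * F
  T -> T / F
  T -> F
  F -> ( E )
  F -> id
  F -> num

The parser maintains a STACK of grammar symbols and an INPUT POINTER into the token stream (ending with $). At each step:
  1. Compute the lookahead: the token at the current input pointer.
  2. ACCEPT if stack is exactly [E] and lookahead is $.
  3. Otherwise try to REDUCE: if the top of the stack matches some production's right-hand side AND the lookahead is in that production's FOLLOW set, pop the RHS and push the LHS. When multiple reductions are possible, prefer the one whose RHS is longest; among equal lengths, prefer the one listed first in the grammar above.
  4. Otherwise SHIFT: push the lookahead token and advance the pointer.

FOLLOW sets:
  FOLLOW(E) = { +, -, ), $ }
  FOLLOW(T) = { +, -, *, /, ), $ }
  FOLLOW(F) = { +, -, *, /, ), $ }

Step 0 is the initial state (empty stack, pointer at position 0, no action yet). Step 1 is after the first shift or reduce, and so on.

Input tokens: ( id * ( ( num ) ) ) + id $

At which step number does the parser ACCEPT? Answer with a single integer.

Answer: 29

Derivation:
Step 1: shift (. Stack=[(] ptr=1 lookahead=id remaining=[id * ( ( num ) ) ) + id $]
Step 2: shift id. Stack=[( id] ptr=2 lookahead=* remaining=[* ( ( num ) ) ) + id $]
Step 3: reduce F->id. Stack=[( F] ptr=2 lookahead=* remaining=[* ( ( num ) ) ) + id $]
Step 4: reduce T->F. Stack=[( T] ptr=2 lookahead=* remaining=[* ( ( num ) ) ) + id $]
Step 5: shift *. Stack=[( T *] ptr=3 lookahead=( remaining=[( ( num ) ) ) + id $]
Step 6: shift (. Stack=[( T * (] ptr=4 lookahead=( remaining=[( num ) ) ) + id $]
Step 7: shift (. Stack=[( T * ( (] ptr=5 lookahead=num remaining=[num ) ) ) + id $]
Step 8: shift num. Stack=[( T * ( ( num] ptr=6 lookahead=) remaining=[) ) ) + id $]
Step 9: reduce F->num. Stack=[( T * ( ( F] ptr=6 lookahead=) remaining=[) ) ) + id $]
Step 10: reduce T->F. Stack=[( T * ( ( T] ptr=6 lookahead=) remaining=[) ) ) + id $]
Step 11: reduce E->T. Stack=[( T * ( ( E] ptr=6 lookahead=) remaining=[) ) ) + id $]
Step 12: shift ). Stack=[( T * ( ( E )] ptr=7 lookahead=) remaining=[) ) + id $]
Step 13: reduce F->( E ). Stack=[( T * ( F] ptr=7 lookahead=) remaining=[) ) + id $]
Step 14: reduce T->F. Stack=[( T * ( T] ptr=7 lookahead=) remaining=[) ) + id $]
Step 15: reduce E->T. Stack=[( T * ( E] ptr=7 lookahead=) remaining=[) ) + id $]
Step 16: shift ). Stack=[( T * ( E )] ptr=8 lookahead=) remaining=[) + id $]
Step 17: reduce F->( E ). Stack=[( T * F] ptr=8 lookahead=) remaining=[) + id $]
Step 18: reduce T->T * F. Stack=[( T] ptr=8 lookahead=) remaining=[) + id $]
Step 19: reduce E->T. Stack=[( E] ptr=8 lookahead=) remaining=[) + id $]
Step 20: shift ). Stack=[( E )] ptr=9 lookahead=+ remaining=[+ id $]
Step 21: reduce F->( E ). Stack=[F] ptr=9 lookahead=+ remaining=[+ id $]
Step 22: reduce T->F. Stack=[T] ptr=9 lookahead=+ remaining=[+ id $]
Step 23: reduce E->T. Stack=[E] ptr=9 lookahead=+ remaining=[+ id $]
Step 24: shift +. Stack=[E +] ptr=10 lookahead=id remaining=[id $]
Step 25: shift id. Stack=[E + id] ptr=11 lookahead=$ remaining=[$]
Step 26: reduce F->id. Stack=[E + F] ptr=11 lookahead=$ remaining=[$]
Step 27: reduce T->F. Stack=[E + T] ptr=11 lookahead=$ remaining=[$]
Step 28: reduce E->E + T. Stack=[E] ptr=11 lookahead=$ remaining=[$]
Step 29: accept. Stack=[E] ptr=11 lookahead=$ remaining=[$]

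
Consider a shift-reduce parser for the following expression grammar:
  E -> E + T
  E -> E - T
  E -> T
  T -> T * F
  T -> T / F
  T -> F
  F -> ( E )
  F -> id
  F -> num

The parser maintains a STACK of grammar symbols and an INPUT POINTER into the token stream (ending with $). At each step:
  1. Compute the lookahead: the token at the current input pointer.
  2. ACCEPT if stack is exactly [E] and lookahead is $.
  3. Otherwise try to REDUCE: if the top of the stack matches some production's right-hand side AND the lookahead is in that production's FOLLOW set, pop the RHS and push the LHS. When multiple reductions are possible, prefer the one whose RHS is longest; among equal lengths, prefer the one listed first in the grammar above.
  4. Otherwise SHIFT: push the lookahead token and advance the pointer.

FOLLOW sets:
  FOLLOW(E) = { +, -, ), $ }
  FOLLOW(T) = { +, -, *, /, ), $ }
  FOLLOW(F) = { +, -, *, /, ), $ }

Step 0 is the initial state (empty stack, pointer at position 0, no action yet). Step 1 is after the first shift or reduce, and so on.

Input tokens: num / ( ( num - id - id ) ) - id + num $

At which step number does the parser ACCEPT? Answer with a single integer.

Answer: 39

Derivation:
Step 1: shift num. Stack=[num] ptr=1 lookahead=/ remaining=[/ ( ( num - id - id ) ) - id + num $]
Step 2: reduce F->num. Stack=[F] ptr=1 lookahead=/ remaining=[/ ( ( num - id - id ) ) - id + num $]
Step 3: reduce T->F. Stack=[T] ptr=1 lookahead=/ remaining=[/ ( ( num - id - id ) ) - id + num $]
Step 4: shift /. Stack=[T /] ptr=2 lookahead=( remaining=[( ( num - id - id ) ) - id + num $]
Step 5: shift (. Stack=[T / (] ptr=3 lookahead=( remaining=[( num - id - id ) ) - id + num $]
Step 6: shift (. Stack=[T / ( (] ptr=4 lookahead=num remaining=[num - id - id ) ) - id + num $]
Step 7: shift num. Stack=[T / ( ( num] ptr=5 lookahead=- remaining=[- id - id ) ) - id + num $]
Step 8: reduce F->num. Stack=[T / ( ( F] ptr=5 lookahead=- remaining=[- id - id ) ) - id + num $]
Step 9: reduce T->F. Stack=[T / ( ( T] ptr=5 lookahead=- remaining=[- id - id ) ) - id + num $]
Step 10: reduce E->T. Stack=[T / ( ( E] ptr=5 lookahead=- remaining=[- id - id ) ) - id + num $]
Step 11: shift -. Stack=[T / ( ( E -] ptr=6 lookahead=id remaining=[id - id ) ) - id + num $]
Step 12: shift id. Stack=[T / ( ( E - id] ptr=7 lookahead=- remaining=[- id ) ) - id + num $]
Step 13: reduce F->id. Stack=[T / ( ( E - F] ptr=7 lookahead=- remaining=[- id ) ) - id + num $]
Step 14: reduce T->F. Stack=[T / ( ( E - T] ptr=7 lookahead=- remaining=[- id ) ) - id + num $]
Step 15: reduce E->E - T. Stack=[T / ( ( E] ptr=7 lookahead=- remaining=[- id ) ) - id + num $]
Step 16: shift -. Stack=[T / ( ( E -] ptr=8 lookahead=id remaining=[id ) ) - id + num $]
Step 17: shift id. Stack=[T / ( ( E - id] ptr=9 lookahead=) remaining=[) ) - id + num $]
Step 18: reduce F->id. Stack=[T / ( ( E - F] ptr=9 lookahead=) remaining=[) ) - id + num $]
Step 19: reduce T->F. Stack=[T / ( ( E - T] ptr=9 lookahead=) remaining=[) ) - id + num $]
Step 20: reduce E->E - T. Stack=[T / ( ( E] ptr=9 lookahead=) remaining=[) ) - id + num $]
Step 21: shift ). Stack=[T / ( ( E )] ptr=10 lookahead=) remaining=[) - id + num $]
Step 22: reduce F->( E ). Stack=[T / ( F] ptr=10 lookahead=) remaining=[) - id + num $]
Step 23: reduce T->F. Stack=[T / ( T] ptr=10 lookahead=) remaining=[) - id + num $]
Step 24: reduce E->T. Stack=[T / ( E] ptr=10 lookahead=) remaining=[) - id + num $]
Step 25: shift ). Stack=[T / ( E )] ptr=11 lookahead=- remaining=[- id + num $]
Step 26: reduce F->( E ). Stack=[T / F] ptr=11 lookahead=- remaining=[- id + num $]
Step 27: reduce T->T / F. Stack=[T] ptr=11 lookahead=- remaining=[- id + num $]
Step 28: reduce E->T. Stack=[E] ptr=11 lookahead=- remaining=[- id + num $]
Step 29: shift -. Stack=[E -] ptr=12 lookahead=id remaining=[id + num $]
Step 30: shift id. Stack=[E - id] ptr=13 lookahead=+ remaining=[+ num $]
Step 31: reduce F->id. Stack=[E - F] ptr=13 lookahead=+ remaining=[+ num $]
Step 32: reduce T->F. Stack=[E - T] ptr=13 lookahead=+ remaining=[+ num $]
Step 33: reduce E->E - T. Stack=[E] ptr=13 lookahead=+ remaining=[+ num $]
Step 34: shift +. Stack=[E +] ptr=14 lookahead=num remaining=[num $]
Step 35: shift num. Stack=[E + num] ptr=15 lookahead=$ remaining=[$]
Step 36: reduce F->num. Stack=[E + F] ptr=15 lookahead=$ remaining=[$]
Step 37: reduce T->F. Stack=[E + T] ptr=15 lookahead=$ remaining=[$]
Step 38: reduce E->E + T. Stack=[E] ptr=15 lookahead=$ remaining=[$]
Step 39: accept. Stack=[E] ptr=15 lookahead=$ remaining=[$]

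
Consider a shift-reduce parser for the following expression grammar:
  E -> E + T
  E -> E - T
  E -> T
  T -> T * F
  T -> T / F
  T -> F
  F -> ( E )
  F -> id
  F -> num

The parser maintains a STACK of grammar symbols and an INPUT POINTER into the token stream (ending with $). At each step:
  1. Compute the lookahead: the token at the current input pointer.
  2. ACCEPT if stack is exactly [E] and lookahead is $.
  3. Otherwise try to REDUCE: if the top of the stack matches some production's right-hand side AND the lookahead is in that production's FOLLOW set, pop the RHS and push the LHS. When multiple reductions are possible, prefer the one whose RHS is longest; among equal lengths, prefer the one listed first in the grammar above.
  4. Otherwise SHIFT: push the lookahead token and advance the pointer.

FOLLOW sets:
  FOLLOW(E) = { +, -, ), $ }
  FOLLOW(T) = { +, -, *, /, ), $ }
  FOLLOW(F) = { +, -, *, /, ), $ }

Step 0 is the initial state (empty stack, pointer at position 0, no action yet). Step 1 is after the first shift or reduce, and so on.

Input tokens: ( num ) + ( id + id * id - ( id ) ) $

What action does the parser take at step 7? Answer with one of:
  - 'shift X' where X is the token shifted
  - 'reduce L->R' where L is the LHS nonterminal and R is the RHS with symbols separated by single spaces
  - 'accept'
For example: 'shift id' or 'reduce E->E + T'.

Step 1: shift (. Stack=[(] ptr=1 lookahead=num remaining=[num ) + ( id + id * id - ( id ) ) $]
Step 2: shift num. Stack=[( num] ptr=2 lookahead=) remaining=[) + ( id + id * id - ( id ) ) $]
Step 3: reduce F->num. Stack=[( F] ptr=2 lookahead=) remaining=[) + ( id + id * id - ( id ) ) $]
Step 4: reduce T->F. Stack=[( T] ptr=2 lookahead=) remaining=[) + ( id + id * id - ( id ) ) $]
Step 5: reduce E->T. Stack=[( E] ptr=2 lookahead=) remaining=[) + ( id + id * id - ( id ) ) $]
Step 6: shift ). Stack=[( E )] ptr=3 lookahead=+ remaining=[+ ( id + id * id - ( id ) ) $]
Step 7: reduce F->( E ). Stack=[F] ptr=3 lookahead=+ remaining=[+ ( id + id * id - ( id ) ) $]

Answer: reduce F->( E )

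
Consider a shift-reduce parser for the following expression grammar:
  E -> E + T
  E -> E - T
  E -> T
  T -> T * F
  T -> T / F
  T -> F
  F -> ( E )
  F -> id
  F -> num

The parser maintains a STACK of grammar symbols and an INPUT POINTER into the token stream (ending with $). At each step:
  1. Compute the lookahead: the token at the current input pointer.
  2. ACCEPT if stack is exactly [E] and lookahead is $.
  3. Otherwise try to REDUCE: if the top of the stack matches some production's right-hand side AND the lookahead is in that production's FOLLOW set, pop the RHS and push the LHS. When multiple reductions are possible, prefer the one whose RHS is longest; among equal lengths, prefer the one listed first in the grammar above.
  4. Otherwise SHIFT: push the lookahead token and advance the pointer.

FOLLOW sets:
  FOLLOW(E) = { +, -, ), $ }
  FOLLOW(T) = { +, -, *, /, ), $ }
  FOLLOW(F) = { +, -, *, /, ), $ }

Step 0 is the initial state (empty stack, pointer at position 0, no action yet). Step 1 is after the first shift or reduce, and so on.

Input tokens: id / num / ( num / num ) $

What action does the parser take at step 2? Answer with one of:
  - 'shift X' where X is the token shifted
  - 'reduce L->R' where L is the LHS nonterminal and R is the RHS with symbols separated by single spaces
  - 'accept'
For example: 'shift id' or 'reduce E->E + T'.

Answer: reduce F->id

Derivation:
Step 1: shift id. Stack=[id] ptr=1 lookahead=/ remaining=[/ num / ( num / num ) $]
Step 2: reduce F->id. Stack=[F] ptr=1 lookahead=/ remaining=[/ num / ( num / num ) $]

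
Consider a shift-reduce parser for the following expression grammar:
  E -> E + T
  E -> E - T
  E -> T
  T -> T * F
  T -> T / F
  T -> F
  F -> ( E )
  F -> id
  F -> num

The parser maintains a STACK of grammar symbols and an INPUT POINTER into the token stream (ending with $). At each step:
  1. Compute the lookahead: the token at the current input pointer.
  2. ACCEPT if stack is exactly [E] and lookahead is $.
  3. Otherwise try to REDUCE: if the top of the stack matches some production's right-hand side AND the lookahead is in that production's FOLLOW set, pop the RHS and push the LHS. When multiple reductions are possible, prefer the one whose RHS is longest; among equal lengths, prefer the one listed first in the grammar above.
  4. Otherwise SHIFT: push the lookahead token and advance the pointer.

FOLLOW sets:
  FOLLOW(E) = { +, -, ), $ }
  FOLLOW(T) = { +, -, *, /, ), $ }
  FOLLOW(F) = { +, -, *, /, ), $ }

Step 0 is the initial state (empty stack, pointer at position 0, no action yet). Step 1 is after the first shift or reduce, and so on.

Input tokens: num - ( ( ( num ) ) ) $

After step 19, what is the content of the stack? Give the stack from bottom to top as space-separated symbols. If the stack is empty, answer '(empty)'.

Step 1: shift num. Stack=[num] ptr=1 lookahead=- remaining=[- ( ( ( num ) ) ) $]
Step 2: reduce F->num. Stack=[F] ptr=1 lookahead=- remaining=[- ( ( ( num ) ) ) $]
Step 3: reduce T->F. Stack=[T] ptr=1 lookahead=- remaining=[- ( ( ( num ) ) ) $]
Step 4: reduce E->T. Stack=[E] ptr=1 lookahead=- remaining=[- ( ( ( num ) ) ) $]
Step 5: shift -. Stack=[E -] ptr=2 lookahead=( remaining=[( ( ( num ) ) ) $]
Step 6: shift (. Stack=[E - (] ptr=3 lookahead=( remaining=[( ( num ) ) ) $]
Step 7: shift (. Stack=[E - ( (] ptr=4 lookahead=( remaining=[( num ) ) ) $]
Step 8: shift (. Stack=[E - ( ( (] ptr=5 lookahead=num remaining=[num ) ) ) $]
Step 9: shift num. Stack=[E - ( ( ( num] ptr=6 lookahead=) remaining=[) ) ) $]
Step 10: reduce F->num. Stack=[E - ( ( ( F] ptr=6 lookahead=) remaining=[) ) ) $]
Step 11: reduce T->F. Stack=[E - ( ( ( T] ptr=6 lookahead=) remaining=[) ) ) $]
Step 12: reduce E->T. Stack=[E - ( ( ( E] ptr=6 lookahead=) remaining=[) ) ) $]
Step 13: shift ). Stack=[E - ( ( ( E )] ptr=7 lookahead=) remaining=[) ) $]
Step 14: reduce F->( E ). Stack=[E - ( ( F] ptr=7 lookahead=) remaining=[) ) $]
Step 15: reduce T->F. Stack=[E - ( ( T] ptr=7 lookahead=) remaining=[) ) $]
Step 16: reduce E->T. Stack=[E - ( ( E] ptr=7 lookahead=) remaining=[) ) $]
Step 17: shift ). Stack=[E - ( ( E )] ptr=8 lookahead=) remaining=[) $]
Step 18: reduce F->( E ). Stack=[E - ( F] ptr=8 lookahead=) remaining=[) $]
Step 19: reduce T->F. Stack=[E - ( T] ptr=8 lookahead=) remaining=[) $]

Answer: E - ( T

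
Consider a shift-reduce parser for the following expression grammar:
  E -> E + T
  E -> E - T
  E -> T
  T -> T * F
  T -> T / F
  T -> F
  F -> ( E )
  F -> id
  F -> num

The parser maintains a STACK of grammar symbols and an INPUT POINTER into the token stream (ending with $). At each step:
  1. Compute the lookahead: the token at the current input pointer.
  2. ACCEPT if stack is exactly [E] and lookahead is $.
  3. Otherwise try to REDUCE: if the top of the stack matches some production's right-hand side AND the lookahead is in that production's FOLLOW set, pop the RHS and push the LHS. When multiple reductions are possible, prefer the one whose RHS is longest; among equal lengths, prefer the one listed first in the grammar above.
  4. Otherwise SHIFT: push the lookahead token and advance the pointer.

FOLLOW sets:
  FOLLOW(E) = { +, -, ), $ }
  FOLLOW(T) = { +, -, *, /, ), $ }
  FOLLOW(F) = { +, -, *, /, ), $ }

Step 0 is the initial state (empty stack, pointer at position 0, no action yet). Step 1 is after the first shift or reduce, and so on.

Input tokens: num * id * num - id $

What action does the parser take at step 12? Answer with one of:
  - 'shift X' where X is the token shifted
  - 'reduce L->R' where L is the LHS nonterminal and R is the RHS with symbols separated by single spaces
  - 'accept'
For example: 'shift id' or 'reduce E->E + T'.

Answer: reduce E->T

Derivation:
Step 1: shift num. Stack=[num] ptr=1 lookahead=* remaining=[* id * num - id $]
Step 2: reduce F->num. Stack=[F] ptr=1 lookahead=* remaining=[* id * num - id $]
Step 3: reduce T->F. Stack=[T] ptr=1 lookahead=* remaining=[* id * num - id $]
Step 4: shift *. Stack=[T *] ptr=2 lookahead=id remaining=[id * num - id $]
Step 5: shift id. Stack=[T * id] ptr=3 lookahead=* remaining=[* num - id $]
Step 6: reduce F->id. Stack=[T * F] ptr=3 lookahead=* remaining=[* num - id $]
Step 7: reduce T->T * F. Stack=[T] ptr=3 lookahead=* remaining=[* num - id $]
Step 8: shift *. Stack=[T *] ptr=4 lookahead=num remaining=[num - id $]
Step 9: shift num. Stack=[T * num] ptr=5 lookahead=- remaining=[- id $]
Step 10: reduce F->num. Stack=[T * F] ptr=5 lookahead=- remaining=[- id $]
Step 11: reduce T->T * F. Stack=[T] ptr=5 lookahead=- remaining=[- id $]
Step 12: reduce E->T. Stack=[E] ptr=5 lookahead=- remaining=[- id $]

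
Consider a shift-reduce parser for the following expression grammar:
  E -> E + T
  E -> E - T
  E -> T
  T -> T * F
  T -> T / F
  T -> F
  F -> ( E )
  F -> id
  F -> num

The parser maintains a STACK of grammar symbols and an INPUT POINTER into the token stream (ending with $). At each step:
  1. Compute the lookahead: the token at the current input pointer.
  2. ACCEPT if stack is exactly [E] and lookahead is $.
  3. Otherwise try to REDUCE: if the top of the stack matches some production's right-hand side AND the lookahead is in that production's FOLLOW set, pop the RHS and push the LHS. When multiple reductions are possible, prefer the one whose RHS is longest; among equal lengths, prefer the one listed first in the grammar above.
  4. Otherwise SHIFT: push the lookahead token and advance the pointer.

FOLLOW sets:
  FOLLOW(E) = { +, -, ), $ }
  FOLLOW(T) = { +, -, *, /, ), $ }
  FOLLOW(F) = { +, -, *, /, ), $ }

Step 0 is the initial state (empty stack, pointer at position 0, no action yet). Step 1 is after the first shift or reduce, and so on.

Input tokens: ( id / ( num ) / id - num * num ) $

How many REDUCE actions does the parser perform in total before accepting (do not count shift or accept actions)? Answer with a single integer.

Answer: 18

Derivation:
Step 1: shift (. Stack=[(] ptr=1 lookahead=id remaining=[id / ( num ) / id - num * num ) $]
Step 2: shift id. Stack=[( id] ptr=2 lookahead=/ remaining=[/ ( num ) / id - num * num ) $]
Step 3: reduce F->id. Stack=[( F] ptr=2 lookahead=/ remaining=[/ ( num ) / id - num * num ) $]
Step 4: reduce T->F. Stack=[( T] ptr=2 lookahead=/ remaining=[/ ( num ) / id - num * num ) $]
Step 5: shift /. Stack=[( T /] ptr=3 lookahead=( remaining=[( num ) / id - num * num ) $]
Step 6: shift (. Stack=[( T / (] ptr=4 lookahead=num remaining=[num ) / id - num * num ) $]
Step 7: shift num. Stack=[( T / ( num] ptr=5 lookahead=) remaining=[) / id - num * num ) $]
Step 8: reduce F->num. Stack=[( T / ( F] ptr=5 lookahead=) remaining=[) / id - num * num ) $]
Step 9: reduce T->F. Stack=[( T / ( T] ptr=5 lookahead=) remaining=[) / id - num * num ) $]
Step 10: reduce E->T. Stack=[( T / ( E] ptr=5 lookahead=) remaining=[) / id - num * num ) $]
Step 11: shift ). Stack=[( T / ( E )] ptr=6 lookahead=/ remaining=[/ id - num * num ) $]
Step 12: reduce F->( E ). Stack=[( T / F] ptr=6 lookahead=/ remaining=[/ id - num * num ) $]
Step 13: reduce T->T / F. Stack=[( T] ptr=6 lookahead=/ remaining=[/ id - num * num ) $]
Step 14: shift /. Stack=[( T /] ptr=7 lookahead=id remaining=[id - num * num ) $]
Step 15: shift id. Stack=[( T / id] ptr=8 lookahead=- remaining=[- num * num ) $]
Step 16: reduce F->id. Stack=[( T / F] ptr=8 lookahead=- remaining=[- num * num ) $]
Step 17: reduce T->T / F. Stack=[( T] ptr=8 lookahead=- remaining=[- num * num ) $]
Step 18: reduce E->T. Stack=[( E] ptr=8 lookahead=- remaining=[- num * num ) $]
Step 19: shift -. Stack=[( E -] ptr=9 lookahead=num remaining=[num * num ) $]
Step 20: shift num. Stack=[( E - num] ptr=10 lookahead=* remaining=[* num ) $]
Step 21: reduce F->num. Stack=[( E - F] ptr=10 lookahead=* remaining=[* num ) $]
Step 22: reduce T->F. Stack=[( E - T] ptr=10 lookahead=* remaining=[* num ) $]
Step 23: shift *. Stack=[( E - T *] ptr=11 lookahead=num remaining=[num ) $]
Step 24: shift num. Stack=[( E - T * num] ptr=12 lookahead=) remaining=[) $]
Step 25: reduce F->num. Stack=[( E - T * F] ptr=12 lookahead=) remaining=[) $]
Step 26: reduce T->T * F. Stack=[( E - T] ptr=12 lookahead=) remaining=[) $]
Step 27: reduce E->E - T. Stack=[( E] ptr=12 lookahead=) remaining=[) $]
Step 28: shift ). Stack=[( E )] ptr=13 lookahead=$ remaining=[$]
Step 29: reduce F->( E ). Stack=[F] ptr=13 lookahead=$ remaining=[$]
Step 30: reduce T->F. Stack=[T] ptr=13 lookahead=$ remaining=[$]
Step 31: reduce E->T. Stack=[E] ptr=13 lookahead=$ remaining=[$]
Step 32: accept. Stack=[E] ptr=13 lookahead=$ remaining=[$]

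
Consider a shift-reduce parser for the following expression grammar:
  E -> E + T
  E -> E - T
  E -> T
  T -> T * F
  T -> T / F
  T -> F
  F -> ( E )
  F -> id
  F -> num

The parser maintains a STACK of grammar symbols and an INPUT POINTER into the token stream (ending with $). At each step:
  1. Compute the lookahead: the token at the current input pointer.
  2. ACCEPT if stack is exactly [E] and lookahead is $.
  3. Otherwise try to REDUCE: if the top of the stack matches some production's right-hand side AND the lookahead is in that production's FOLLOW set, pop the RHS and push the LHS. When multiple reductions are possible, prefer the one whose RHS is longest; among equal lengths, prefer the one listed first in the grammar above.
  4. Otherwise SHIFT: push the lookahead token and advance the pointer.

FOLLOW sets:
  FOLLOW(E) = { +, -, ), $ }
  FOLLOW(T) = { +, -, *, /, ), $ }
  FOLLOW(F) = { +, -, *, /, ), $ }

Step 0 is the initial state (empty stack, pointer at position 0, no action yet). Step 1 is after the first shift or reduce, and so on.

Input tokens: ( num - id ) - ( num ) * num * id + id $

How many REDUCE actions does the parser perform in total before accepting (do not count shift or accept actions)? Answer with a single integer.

Answer: 22

Derivation:
Step 1: shift (. Stack=[(] ptr=1 lookahead=num remaining=[num - id ) - ( num ) * num * id + id $]
Step 2: shift num. Stack=[( num] ptr=2 lookahead=- remaining=[- id ) - ( num ) * num * id + id $]
Step 3: reduce F->num. Stack=[( F] ptr=2 lookahead=- remaining=[- id ) - ( num ) * num * id + id $]
Step 4: reduce T->F. Stack=[( T] ptr=2 lookahead=- remaining=[- id ) - ( num ) * num * id + id $]
Step 5: reduce E->T. Stack=[( E] ptr=2 lookahead=- remaining=[- id ) - ( num ) * num * id + id $]
Step 6: shift -. Stack=[( E -] ptr=3 lookahead=id remaining=[id ) - ( num ) * num * id + id $]
Step 7: shift id. Stack=[( E - id] ptr=4 lookahead=) remaining=[) - ( num ) * num * id + id $]
Step 8: reduce F->id. Stack=[( E - F] ptr=4 lookahead=) remaining=[) - ( num ) * num * id + id $]
Step 9: reduce T->F. Stack=[( E - T] ptr=4 lookahead=) remaining=[) - ( num ) * num * id + id $]
Step 10: reduce E->E - T. Stack=[( E] ptr=4 lookahead=) remaining=[) - ( num ) * num * id + id $]
Step 11: shift ). Stack=[( E )] ptr=5 lookahead=- remaining=[- ( num ) * num * id + id $]
Step 12: reduce F->( E ). Stack=[F] ptr=5 lookahead=- remaining=[- ( num ) * num * id + id $]
Step 13: reduce T->F. Stack=[T] ptr=5 lookahead=- remaining=[- ( num ) * num * id + id $]
Step 14: reduce E->T. Stack=[E] ptr=5 lookahead=- remaining=[- ( num ) * num * id + id $]
Step 15: shift -. Stack=[E -] ptr=6 lookahead=( remaining=[( num ) * num * id + id $]
Step 16: shift (. Stack=[E - (] ptr=7 lookahead=num remaining=[num ) * num * id + id $]
Step 17: shift num. Stack=[E - ( num] ptr=8 lookahead=) remaining=[) * num * id + id $]
Step 18: reduce F->num. Stack=[E - ( F] ptr=8 lookahead=) remaining=[) * num * id + id $]
Step 19: reduce T->F. Stack=[E - ( T] ptr=8 lookahead=) remaining=[) * num * id + id $]
Step 20: reduce E->T. Stack=[E - ( E] ptr=8 lookahead=) remaining=[) * num * id + id $]
Step 21: shift ). Stack=[E - ( E )] ptr=9 lookahead=* remaining=[* num * id + id $]
Step 22: reduce F->( E ). Stack=[E - F] ptr=9 lookahead=* remaining=[* num * id + id $]
Step 23: reduce T->F. Stack=[E - T] ptr=9 lookahead=* remaining=[* num * id + id $]
Step 24: shift *. Stack=[E - T *] ptr=10 lookahead=num remaining=[num * id + id $]
Step 25: shift num. Stack=[E - T * num] ptr=11 lookahead=* remaining=[* id + id $]
Step 26: reduce F->num. Stack=[E - T * F] ptr=11 lookahead=* remaining=[* id + id $]
Step 27: reduce T->T * F. Stack=[E - T] ptr=11 lookahead=* remaining=[* id + id $]
Step 28: shift *. Stack=[E - T *] ptr=12 lookahead=id remaining=[id + id $]
Step 29: shift id. Stack=[E - T * id] ptr=13 lookahead=+ remaining=[+ id $]
Step 30: reduce F->id. Stack=[E - T * F] ptr=13 lookahead=+ remaining=[+ id $]
Step 31: reduce T->T * F. Stack=[E - T] ptr=13 lookahead=+ remaining=[+ id $]
Step 32: reduce E->E - T. Stack=[E] ptr=13 lookahead=+ remaining=[+ id $]
Step 33: shift +. Stack=[E +] ptr=14 lookahead=id remaining=[id $]
Step 34: shift id. Stack=[E + id] ptr=15 lookahead=$ remaining=[$]
Step 35: reduce F->id. Stack=[E + F] ptr=15 lookahead=$ remaining=[$]
Step 36: reduce T->F. Stack=[E + T] ptr=15 lookahead=$ remaining=[$]
Step 37: reduce E->E + T. Stack=[E] ptr=15 lookahead=$ remaining=[$]
Step 38: accept. Stack=[E] ptr=15 lookahead=$ remaining=[$]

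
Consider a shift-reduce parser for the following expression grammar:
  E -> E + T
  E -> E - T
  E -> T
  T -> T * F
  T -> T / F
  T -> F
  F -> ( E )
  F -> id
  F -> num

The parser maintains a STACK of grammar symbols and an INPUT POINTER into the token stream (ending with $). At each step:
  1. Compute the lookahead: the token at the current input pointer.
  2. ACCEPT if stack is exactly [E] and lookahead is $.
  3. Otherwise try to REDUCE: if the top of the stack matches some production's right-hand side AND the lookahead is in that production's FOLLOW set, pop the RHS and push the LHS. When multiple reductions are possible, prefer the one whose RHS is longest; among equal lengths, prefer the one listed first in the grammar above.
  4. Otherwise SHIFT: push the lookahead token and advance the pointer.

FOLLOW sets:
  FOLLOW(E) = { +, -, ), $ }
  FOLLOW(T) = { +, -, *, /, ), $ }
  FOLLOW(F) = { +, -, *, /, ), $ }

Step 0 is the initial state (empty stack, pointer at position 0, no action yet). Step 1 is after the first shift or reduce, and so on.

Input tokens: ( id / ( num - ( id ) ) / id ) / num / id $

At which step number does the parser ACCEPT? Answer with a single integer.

Step 1: shift (. Stack=[(] ptr=1 lookahead=id remaining=[id / ( num - ( id ) ) / id ) / num / id $]
Step 2: shift id. Stack=[( id] ptr=2 lookahead=/ remaining=[/ ( num - ( id ) ) / id ) / num / id $]
Step 3: reduce F->id. Stack=[( F] ptr=2 lookahead=/ remaining=[/ ( num - ( id ) ) / id ) / num / id $]
Step 4: reduce T->F. Stack=[( T] ptr=2 lookahead=/ remaining=[/ ( num - ( id ) ) / id ) / num / id $]
Step 5: shift /. Stack=[( T /] ptr=3 lookahead=( remaining=[( num - ( id ) ) / id ) / num / id $]
Step 6: shift (. Stack=[( T / (] ptr=4 lookahead=num remaining=[num - ( id ) ) / id ) / num / id $]
Step 7: shift num. Stack=[( T / ( num] ptr=5 lookahead=- remaining=[- ( id ) ) / id ) / num / id $]
Step 8: reduce F->num. Stack=[( T / ( F] ptr=5 lookahead=- remaining=[- ( id ) ) / id ) / num / id $]
Step 9: reduce T->F. Stack=[( T / ( T] ptr=5 lookahead=- remaining=[- ( id ) ) / id ) / num / id $]
Step 10: reduce E->T. Stack=[( T / ( E] ptr=5 lookahead=- remaining=[- ( id ) ) / id ) / num / id $]
Step 11: shift -. Stack=[( T / ( E -] ptr=6 lookahead=( remaining=[( id ) ) / id ) / num / id $]
Step 12: shift (. Stack=[( T / ( E - (] ptr=7 lookahead=id remaining=[id ) ) / id ) / num / id $]
Step 13: shift id. Stack=[( T / ( E - ( id] ptr=8 lookahead=) remaining=[) ) / id ) / num / id $]
Step 14: reduce F->id. Stack=[( T / ( E - ( F] ptr=8 lookahead=) remaining=[) ) / id ) / num / id $]
Step 15: reduce T->F. Stack=[( T / ( E - ( T] ptr=8 lookahead=) remaining=[) ) / id ) / num / id $]
Step 16: reduce E->T. Stack=[( T / ( E - ( E] ptr=8 lookahead=) remaining=[) ) / id ) / num / id $]
Step 17: shift ). Stack=[( T / ( E - ( E )] ptr=9 lookahead=) remaining=[) / id ) / num / id $]
Step 18: reduce F->( E ). Stack=[( T / ( E - F] ptr=9 lookahead=) remaining=[) / id ) / num / id $]
Step 19: reduce T->F. Stack=[( T / ( E - T] ptr=9 lookahead=) remaining=[) / id ) / num / id $]
Step 20: reduce E->E - T. Stack=[( T / ( E] ptr=9 lookahead=) remaining=[) / id ) / num / id $]
Step 21: shift ). Stack=[( T / ( E )] ptr=10 lookahead=/ remaining=[/ id ) / num / id $]
Step 22: reduce F->( E ). Stack=[( T / F] ptr=10 lookahead=/ remaining=[/ id ) / num / id $]
Step 23: reduce T->T / F. Stack=[( T] ptr=10 lookahead=/ remaining=[/ id ) / num / id $]
Step 24: shift /. Stack=[( T /] ptr=11 lookahead=id remaining=[id ) / num / id $]
Step 25: shift id. Stack=[( T / id] ptr=12 lookahead=) remaining=[) / num / id $]
Step 26: reduce F->id. Stack=[( T / F] ptr=12 lookahead=) remaining=[) / num / id $]
Step 27: reduce T->T / F. Stack=[( T] ptr=12 lookahead=) remaining=[) / num / id $]
Step 28: reduce E->T. Stack=[( E] ptr=12 lookahead=) remaining=[) / num / id $]
Step 29: shift ). Stack=[( E )] ptr=13 lookahead=/ remaining=[/ num / id $]
Step 30: reduce F->( E ). Stack=[F] ptr=13 lookahead=/ remaining=[/ num / id $]
Step 31: reduce T->F. Stack=[T] ptr=13 lookahead=/ remaining=[/ num / id $]
Step 32: shift /. Stack=[T /] ptr=14 lookahead=num remaining=[num / id $]
Step 33: shift num. Stack=[T / num] ptr=15 lookahead=/ remaining=[/ id $]
Step 34: reduce F->num. Stack=[T / F] ptr=15 lookahead=/ remaining=[/ id $]
Step 35: reduce T->T / F. Stack=[T] ptr=15 lookahead=/ remaining=[/ id $]
Step 36: shift /. Stack=[T /] ptr=16 lookahead=id remaining=[id $]
Step 37: shift id. Stack=[T / id] ptr=17 lookahead=$ remaining=[$]
Step 38: reduce F->id. Stack=[T / F] ptr=17 lookahead=$ remaining=[$]
Step 39: reduce T->T / F. Stack=[T] ptr=17 lookahead=$ remaining=[$]
Step 40: reduce E->T. Stack=[E] ptr=17 lookahead=$ remaining=[$]
Step 41: accept. Stack=[E] ptr=17 lookahead=$ remaining=[$]

Answer: 41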